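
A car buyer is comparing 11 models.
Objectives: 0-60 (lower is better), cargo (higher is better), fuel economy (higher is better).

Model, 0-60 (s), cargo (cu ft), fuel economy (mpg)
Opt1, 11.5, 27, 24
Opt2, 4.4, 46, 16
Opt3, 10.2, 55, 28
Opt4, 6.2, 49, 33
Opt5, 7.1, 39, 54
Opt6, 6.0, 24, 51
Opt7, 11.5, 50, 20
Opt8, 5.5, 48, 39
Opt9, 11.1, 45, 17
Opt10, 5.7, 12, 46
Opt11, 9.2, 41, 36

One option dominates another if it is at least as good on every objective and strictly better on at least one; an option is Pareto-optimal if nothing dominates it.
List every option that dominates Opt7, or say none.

Opt3

Opt3: 0-60 10.2≤11.5, cargo 55≥50, fuel economy 28≥20 — dominates Opt7.
Others (Opt1, Opt2, Opt4, Opt5, Opt6, Opt8, Opt9, Opt10, Opt11) are each worse than Opt7 on at least one objective.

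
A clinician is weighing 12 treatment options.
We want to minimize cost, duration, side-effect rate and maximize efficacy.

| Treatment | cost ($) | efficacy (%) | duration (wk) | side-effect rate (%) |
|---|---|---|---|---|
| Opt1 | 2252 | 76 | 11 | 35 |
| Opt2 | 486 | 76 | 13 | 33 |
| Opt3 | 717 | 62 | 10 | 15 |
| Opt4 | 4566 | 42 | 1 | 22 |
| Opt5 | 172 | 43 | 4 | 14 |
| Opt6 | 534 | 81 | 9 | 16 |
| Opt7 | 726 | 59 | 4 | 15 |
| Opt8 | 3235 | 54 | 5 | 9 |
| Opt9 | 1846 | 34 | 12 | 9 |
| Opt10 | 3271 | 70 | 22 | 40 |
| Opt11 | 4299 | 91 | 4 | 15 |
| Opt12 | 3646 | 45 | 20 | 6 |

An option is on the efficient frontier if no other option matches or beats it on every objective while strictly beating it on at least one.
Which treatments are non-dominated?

Opt2, Opt3, Opt4, Opt5, Opt6, Opt7, Opt8, Opt9, Opt11, Opt12

Opt1: dominated by Opt6 (cost 534≤2252, efficacy 81≥76, duration 9≤11, side-effect rate 16≤35).
Opt2: not dominated.
Opt3: not dominated.
Opt4: not dominated (best duration).
Opt5: not dominated (best cost).
Opt6: not dominated.
Opt7: not dominated.
Opt8: not dominated.
Opt9: not dominated.
Opt10: dominated by Opt1 (cost 2252≤3271, efficacy 76≥70, duration 11≤22, side-effect rate 35≤40).
Opt11: not dominated (best efficacy).
Opt12: not dominated (best side-effect rate).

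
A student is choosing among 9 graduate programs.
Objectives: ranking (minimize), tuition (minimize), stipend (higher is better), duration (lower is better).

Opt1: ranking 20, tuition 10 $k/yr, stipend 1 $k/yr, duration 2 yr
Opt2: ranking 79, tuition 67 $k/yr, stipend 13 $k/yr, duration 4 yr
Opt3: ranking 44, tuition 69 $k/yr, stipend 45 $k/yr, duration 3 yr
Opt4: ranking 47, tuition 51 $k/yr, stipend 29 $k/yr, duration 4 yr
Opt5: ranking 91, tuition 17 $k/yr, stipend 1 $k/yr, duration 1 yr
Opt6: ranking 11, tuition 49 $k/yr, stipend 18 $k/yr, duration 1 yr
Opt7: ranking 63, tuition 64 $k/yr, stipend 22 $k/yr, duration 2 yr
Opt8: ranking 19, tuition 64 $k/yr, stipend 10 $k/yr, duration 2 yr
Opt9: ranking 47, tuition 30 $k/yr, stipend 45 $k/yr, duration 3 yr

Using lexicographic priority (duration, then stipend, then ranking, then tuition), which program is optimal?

First minimize duration: best is 1, kept {Opt5, Opt6}.
Then maximize stipend: best is 18, kept {Opt6}.

Opt6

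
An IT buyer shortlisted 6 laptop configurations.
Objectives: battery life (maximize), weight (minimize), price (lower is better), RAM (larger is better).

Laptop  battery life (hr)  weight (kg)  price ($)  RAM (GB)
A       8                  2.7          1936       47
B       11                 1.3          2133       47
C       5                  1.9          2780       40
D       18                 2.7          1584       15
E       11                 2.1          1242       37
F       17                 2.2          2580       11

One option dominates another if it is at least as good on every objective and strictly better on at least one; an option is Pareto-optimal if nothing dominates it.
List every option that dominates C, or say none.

B: battery life 11≥5, weight 1.3≤1.9, price 2133≤2780, RAM 47≥40 — dominates C.
Others (A, D, E, F) are each worse than C on at least one objective.

B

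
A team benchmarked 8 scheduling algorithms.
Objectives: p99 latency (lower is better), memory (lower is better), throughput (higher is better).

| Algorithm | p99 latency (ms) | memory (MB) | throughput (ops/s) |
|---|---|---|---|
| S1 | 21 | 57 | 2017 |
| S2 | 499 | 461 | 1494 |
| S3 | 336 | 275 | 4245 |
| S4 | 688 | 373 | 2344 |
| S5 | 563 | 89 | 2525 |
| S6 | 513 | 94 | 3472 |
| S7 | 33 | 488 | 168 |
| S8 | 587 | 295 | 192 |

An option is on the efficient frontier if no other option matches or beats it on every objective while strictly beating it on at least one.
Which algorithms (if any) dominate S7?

S1

S1: p99 latency 21≤33, memory 57≤488, throughput 2017≥168 — dominates S7.
Others (S2, S3, S4, S5, S6, S8) are each worse than S7 on at least one objective.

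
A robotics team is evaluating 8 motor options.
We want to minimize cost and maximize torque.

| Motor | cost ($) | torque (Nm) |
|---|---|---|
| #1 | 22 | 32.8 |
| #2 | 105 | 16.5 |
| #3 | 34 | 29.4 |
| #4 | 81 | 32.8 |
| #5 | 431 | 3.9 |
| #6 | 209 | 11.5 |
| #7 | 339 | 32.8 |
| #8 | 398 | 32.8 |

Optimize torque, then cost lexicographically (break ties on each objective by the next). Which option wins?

First maximize torque: best is 32.8, kept {#1, #4, #7, #8}.
Then minimize cost: best is 22, kept {#1}.

#1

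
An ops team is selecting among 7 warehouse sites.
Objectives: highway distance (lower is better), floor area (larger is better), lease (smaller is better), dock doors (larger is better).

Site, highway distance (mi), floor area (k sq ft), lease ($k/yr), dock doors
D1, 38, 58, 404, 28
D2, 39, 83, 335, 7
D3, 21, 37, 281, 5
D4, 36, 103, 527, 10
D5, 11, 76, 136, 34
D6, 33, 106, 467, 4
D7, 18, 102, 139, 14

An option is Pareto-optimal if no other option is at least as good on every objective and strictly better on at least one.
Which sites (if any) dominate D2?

D7: highway distance 18≤39, floor area 102≥83, lease 139≤335, dock doors 14≥7 — dominates D2.
Others (D1, D3, D4, D5, D6) are each worse than D2 on at least one objective.

D7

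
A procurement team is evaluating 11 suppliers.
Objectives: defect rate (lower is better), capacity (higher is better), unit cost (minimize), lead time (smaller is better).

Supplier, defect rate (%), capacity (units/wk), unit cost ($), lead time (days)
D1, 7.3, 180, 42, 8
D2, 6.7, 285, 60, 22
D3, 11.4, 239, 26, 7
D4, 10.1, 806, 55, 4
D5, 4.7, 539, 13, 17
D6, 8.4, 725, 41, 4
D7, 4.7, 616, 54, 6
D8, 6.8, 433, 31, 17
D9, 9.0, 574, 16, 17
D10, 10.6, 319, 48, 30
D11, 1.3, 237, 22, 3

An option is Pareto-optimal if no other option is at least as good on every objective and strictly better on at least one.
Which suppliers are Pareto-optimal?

D3, D4, D5, D6, D7, D9, D11

D1: dominated by D11 (defect rate 1.3≤7.3, capacity 237≥180, unit cost 22≤42, lead time 3≤8).
D2: dominated by D5 (defect rate 4.7≤6.7, capacity 539≥285, unit cost 13≤60, lead time 17≤22).
D3: not dominated.
D4: not dominated (best capacity).
D5: not dominated (best unit cost).
D6: not dominated.
D7: not dominated.
D8: dominated by D5 (defect rate 4.7≤6.8, capacity 539≥433, unit cost 13≤31, lead time 17≤17).
D9: not dominated.
D10: dominated by D5 (defect rate 4.7≤10.6, capacity 539≥319, unit cost 13≤48, lead time 17≤30).
D11: not dominated (best defect rate).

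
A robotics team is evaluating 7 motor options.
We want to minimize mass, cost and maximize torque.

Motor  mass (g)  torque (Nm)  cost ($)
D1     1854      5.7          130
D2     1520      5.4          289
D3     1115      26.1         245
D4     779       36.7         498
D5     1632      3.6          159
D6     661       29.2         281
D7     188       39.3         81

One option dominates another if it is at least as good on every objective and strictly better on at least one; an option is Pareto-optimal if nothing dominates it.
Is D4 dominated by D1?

D1 vs D4: D1 is worse on mass (1854 vs 779), so it does not dominate D4.

No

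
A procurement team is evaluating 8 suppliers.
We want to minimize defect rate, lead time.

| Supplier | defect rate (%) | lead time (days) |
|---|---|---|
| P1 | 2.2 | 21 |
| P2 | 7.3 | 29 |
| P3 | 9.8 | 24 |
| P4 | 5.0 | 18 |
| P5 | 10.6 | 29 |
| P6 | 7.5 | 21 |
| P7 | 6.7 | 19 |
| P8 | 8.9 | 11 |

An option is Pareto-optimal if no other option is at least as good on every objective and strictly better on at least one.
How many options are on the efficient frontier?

P1: not dominated (best defect rate).
P2: dominated by P1 (defect rate 2.2≤7.3, lead time 21≤29).
P3: dominated by P1 (defect rate 2.2≤9.8, lead time 21≤24).
P4: not dominated.
P5: dominated by P1 (defect rate 2.2≤10.6, lead time 21≤29).
P6: dominated by P1 (defect rate 2.2≤7.5, lead time 21≤21).
P7: dominated by P4 (defect rate 5.0≤6.7, lead time 18≤19).
P8: not dominated (best lead time).
Pareto-optimal: P1, P4, P8 → 3.

3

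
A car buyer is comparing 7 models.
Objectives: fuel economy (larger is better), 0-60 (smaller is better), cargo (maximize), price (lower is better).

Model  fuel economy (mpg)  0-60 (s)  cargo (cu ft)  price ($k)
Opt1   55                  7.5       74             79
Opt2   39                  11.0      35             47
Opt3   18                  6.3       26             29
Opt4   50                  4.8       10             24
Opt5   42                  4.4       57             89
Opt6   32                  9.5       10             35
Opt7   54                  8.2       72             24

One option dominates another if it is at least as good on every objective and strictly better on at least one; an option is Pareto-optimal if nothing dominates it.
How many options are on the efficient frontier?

5

Opt1: not dominated (best fuel economy).
Opt2: dominated by Opt7 (fuel economy 54≥39, 0-60 8.2≤11.0, cargo 72≥35, price 24≤47).
Opt3: not dominated.
Opt4: not dominated.
Opt5: not dominated (best 0-60).
Opt6: dominated by Opt4 (fuel economy 50≥32, 0-60 4.8≤9.5, cargo 10≥10, price 24≤35).
Opt7: not dominated.
Pareto-optimal: Opt1, Opt3, Opt4, Opt5, Opt7 → 5.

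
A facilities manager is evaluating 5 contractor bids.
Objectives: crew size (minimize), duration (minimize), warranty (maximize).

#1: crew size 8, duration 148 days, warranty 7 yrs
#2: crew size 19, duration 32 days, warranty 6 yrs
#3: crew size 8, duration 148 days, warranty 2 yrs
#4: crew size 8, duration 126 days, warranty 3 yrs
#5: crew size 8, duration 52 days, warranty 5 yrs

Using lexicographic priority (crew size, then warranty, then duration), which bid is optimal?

First minimize crew size: best is 8, kept {#1, #3, #4, #5}.
Then maximize warranty: best is 7, kept {#1}.

#1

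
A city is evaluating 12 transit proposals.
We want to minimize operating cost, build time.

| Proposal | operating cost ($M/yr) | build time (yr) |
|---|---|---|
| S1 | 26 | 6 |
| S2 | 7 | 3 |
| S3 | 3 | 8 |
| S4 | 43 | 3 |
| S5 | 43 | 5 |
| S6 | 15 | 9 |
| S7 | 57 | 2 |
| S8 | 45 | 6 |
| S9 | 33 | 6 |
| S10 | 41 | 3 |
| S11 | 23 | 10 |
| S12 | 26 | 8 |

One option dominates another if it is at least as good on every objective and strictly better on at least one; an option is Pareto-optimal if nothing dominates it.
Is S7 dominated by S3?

No

S3 vs S7: S3 is worse on build time (8 vs 2), so it does not dominate S7.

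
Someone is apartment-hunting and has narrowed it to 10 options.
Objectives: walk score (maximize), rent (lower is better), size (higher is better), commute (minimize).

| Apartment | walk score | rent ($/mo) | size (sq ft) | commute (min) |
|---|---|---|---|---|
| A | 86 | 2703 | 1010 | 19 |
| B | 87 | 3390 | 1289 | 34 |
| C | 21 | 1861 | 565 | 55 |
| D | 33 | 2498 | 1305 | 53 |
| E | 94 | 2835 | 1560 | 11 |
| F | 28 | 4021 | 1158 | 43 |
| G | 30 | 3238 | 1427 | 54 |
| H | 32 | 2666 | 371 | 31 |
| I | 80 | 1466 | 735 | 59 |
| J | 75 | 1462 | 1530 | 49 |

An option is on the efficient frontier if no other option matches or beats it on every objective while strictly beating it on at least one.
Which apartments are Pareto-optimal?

A, E, H, I, J

A: not dominated.
B: dominated by E (walk score 94≥87, rent 2835≤3390, size 1560≥1289, commute 11≤34).
C: dominated by J (walk score 75≥21, rent 1462≤1861, size 1530≥565, commute 49≤55).
D: dominated by J (walk score 75≥33, rent 1462≤2498, size 1530≥1305, commute 49≤53).
E: not dominated (best walk score).
F: dominated by B (walk score 87≥28, rent 3390≤4021, size 1289≥1158, commute 34≤43).
G: dominated by E (walk score 94≥30, rent 2835≤3238, size 1560≥1427, commute 11≤54).
H: not dominated.
I: not dominated.
J: not dominated (best rent).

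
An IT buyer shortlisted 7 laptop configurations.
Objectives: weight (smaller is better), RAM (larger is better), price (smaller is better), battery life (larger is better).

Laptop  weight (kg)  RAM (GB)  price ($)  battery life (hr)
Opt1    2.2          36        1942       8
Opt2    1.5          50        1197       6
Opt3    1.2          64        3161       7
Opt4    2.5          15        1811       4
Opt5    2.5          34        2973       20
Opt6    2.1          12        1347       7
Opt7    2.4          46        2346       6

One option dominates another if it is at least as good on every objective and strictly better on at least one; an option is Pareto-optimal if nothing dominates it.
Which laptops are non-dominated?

Opt1, Opt2, Opt3, Opt5, Opt6

Opt1: not dominated.
Opt2: not dominated (best price).
Opt3: not dominated (best weight).
Opt4: dominated by Opt2 (weight 1.5≤2.5, RAM 50≥15, price 1197≤1811, battery life 6≥4).
Opt5: not dominated (best battery life).
Opt6: not dominated.
Opt7: dominated by Opt2 (weight 1.5≤2.4, RAM 50≥46, price 1197≤2346, battery life 6≥6).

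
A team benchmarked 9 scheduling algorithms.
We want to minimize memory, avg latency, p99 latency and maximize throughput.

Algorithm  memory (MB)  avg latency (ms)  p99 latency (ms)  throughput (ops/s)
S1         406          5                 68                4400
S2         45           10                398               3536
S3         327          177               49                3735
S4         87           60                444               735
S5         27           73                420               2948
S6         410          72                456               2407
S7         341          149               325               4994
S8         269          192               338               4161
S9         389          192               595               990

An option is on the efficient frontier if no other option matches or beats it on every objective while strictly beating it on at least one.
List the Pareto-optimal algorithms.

S1, S2, S3, S5, S7, S8

S1: not dominated (best avg latency).
S2: not dominated.
S3: not dominated (best p99 latency).
S4: dominated by S2 (memory 45≤87, avg latency 10≤60, p99 latency 398≤444, throughput 3536≥735).
S5: not dominated (best memory).
S6: dominated by S1 (memory 406≤410, avg latency 5≤72, p99 latency 68≤456, throughput 4400≥2407).
S7: not dominated (best throughput).
S8: not dominated.
S9: dominated by S2 (memory 45≤389, avg latency 10≤192, p99 latency 398≤595, throughput 3536≥990).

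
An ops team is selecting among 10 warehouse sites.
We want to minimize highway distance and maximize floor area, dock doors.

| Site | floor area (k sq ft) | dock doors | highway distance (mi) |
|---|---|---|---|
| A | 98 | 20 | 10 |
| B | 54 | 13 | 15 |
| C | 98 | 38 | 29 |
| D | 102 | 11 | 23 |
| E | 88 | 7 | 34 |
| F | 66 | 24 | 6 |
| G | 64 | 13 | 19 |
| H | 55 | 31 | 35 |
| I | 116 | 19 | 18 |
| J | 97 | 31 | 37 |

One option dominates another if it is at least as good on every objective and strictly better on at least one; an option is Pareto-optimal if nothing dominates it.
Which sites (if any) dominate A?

B: worse on floor area (54 vs 98).
C: worse on highway distance (29 vs 10).
D: worse on dock doors (11 vs 20).
E: worse on floor area (88 vs 98).
F: worse on floor area (66 vs 98).
G: worse on floor area (64 vs 98).
H: worse on floor area (55 vs 98).
I: worse on dock doors (19 vs 20).
J: worse on floor area (97 vs 98).
No option dominates A.

none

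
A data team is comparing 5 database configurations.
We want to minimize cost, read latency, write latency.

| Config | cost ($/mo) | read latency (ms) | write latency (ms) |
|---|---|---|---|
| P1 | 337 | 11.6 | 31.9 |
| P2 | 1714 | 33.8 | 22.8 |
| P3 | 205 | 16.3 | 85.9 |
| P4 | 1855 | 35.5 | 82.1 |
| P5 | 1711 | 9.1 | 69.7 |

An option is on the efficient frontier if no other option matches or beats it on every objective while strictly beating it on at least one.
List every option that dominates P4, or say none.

P1: cost 337≤1855, read latency 11.6≤35.5, write latency 31.9≤82.1 — dominates P4.
P2: cost 1714≤1855, read latency 33.8≤35.5, write latency 22.8≤82.1 — dominates P4.
P5: cost 1711≤1855, read latency 9.1≤35.5, write latency 69.7≤82.1 — dominates P4.
Others (P3) are each worse than P4 on at least one objective.

P1, P2, P5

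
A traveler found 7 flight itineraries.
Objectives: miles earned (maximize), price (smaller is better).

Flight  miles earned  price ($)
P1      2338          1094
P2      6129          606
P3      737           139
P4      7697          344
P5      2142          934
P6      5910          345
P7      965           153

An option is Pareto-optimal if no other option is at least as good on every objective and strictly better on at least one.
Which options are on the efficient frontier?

P1: dominated by P2 (miles earned 6129≥2338, price 606≤1094).
P2: dominated by P4 (miles earned 7697≥6129, price 344≤606).
P3: not dominated (best price).
P4: not dominated (best miles earned).
P5: dominated by P2 (miles earned 6129≥2142, price 606≤934).
P6: dominated by P4 (miles earned 7697≥5910, price 344≤345).
P7: not dominated.

P3, P4, P7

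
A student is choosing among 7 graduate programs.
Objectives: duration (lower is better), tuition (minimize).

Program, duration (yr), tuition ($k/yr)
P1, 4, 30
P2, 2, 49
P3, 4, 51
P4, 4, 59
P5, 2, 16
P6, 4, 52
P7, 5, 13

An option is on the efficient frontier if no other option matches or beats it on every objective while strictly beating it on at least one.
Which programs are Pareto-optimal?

P1: dominated by P5 (duration 2≤4, tuition 16≤30).
P2: dominated by P5 (duration 2≤2, tuition 16≤49).
P3: dominated by P1 (duration 4≤4, tuition 30≤51).
P4: dominated by P1 (duration 4≤4, tuition 30≤59).
P5: not dominated.
P6: dominated by P1 (duration 4≤4, tuition 30≤52).
P7: not dominated (best tuition).

P5, P7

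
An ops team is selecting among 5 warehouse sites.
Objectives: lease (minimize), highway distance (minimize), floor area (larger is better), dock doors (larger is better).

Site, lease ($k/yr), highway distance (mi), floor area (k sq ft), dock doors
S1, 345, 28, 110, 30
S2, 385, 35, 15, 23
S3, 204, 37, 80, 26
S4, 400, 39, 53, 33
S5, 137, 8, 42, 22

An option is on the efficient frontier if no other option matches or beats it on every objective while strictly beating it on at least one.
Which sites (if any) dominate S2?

S1

S1: lease 345≤385, highway distance 28≤35, floor area 110≥15, dock doors 30≥23 — dominates S2.
Others (S3, S4, S5) are each worse than S2 on at least one objective.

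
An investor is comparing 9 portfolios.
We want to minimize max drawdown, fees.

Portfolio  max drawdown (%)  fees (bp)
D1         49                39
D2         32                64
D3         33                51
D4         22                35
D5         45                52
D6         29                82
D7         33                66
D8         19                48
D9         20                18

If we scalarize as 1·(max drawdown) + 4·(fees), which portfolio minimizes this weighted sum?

D1: 1·49 + 4·39 = 205
D2: 1·32 + 4·64 = 288
D3: 1·33 + 4·51 = 237
D4: 1·22 + 4·35 = 162
D5: 1·45 + 4·52 = 253
D6: 1·29 + 4·82 = 357
D7: 1·33 + 4·66 = 297
D8: 1·19 + 4·48 = 211
D9: 1·20 + 4·18 = 92
Lowest: D9 at 92.

D9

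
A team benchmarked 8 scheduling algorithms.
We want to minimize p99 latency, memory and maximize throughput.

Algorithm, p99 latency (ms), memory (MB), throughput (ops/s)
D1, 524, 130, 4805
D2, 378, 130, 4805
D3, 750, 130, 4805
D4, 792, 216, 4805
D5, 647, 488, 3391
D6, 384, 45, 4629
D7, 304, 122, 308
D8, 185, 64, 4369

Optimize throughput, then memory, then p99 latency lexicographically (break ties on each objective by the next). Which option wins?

D2

First maximize throughput: best is 4805, kept {D1, D2, D3, D4}.
Then minimize memory: best is 130, kept {D1, D2, D3}.
Then minimize p99 latency: best is 378, kept {D2}.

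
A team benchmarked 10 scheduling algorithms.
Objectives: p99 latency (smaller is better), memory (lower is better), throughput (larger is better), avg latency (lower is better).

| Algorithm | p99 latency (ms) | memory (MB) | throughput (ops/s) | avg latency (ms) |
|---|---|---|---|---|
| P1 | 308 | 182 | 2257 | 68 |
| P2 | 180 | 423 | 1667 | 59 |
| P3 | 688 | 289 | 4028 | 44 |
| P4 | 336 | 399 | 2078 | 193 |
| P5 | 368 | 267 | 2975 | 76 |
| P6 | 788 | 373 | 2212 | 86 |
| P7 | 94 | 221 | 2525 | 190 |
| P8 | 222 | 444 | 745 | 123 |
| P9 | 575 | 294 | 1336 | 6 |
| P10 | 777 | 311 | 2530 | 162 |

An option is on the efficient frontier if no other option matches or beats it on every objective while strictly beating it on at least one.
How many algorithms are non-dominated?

P1: not dominated (best memory).
P2: not dominated.
P3: not dominated (best throughput).
P4: dominated by P1 (p99 latency 308≤336, memory 182≤399, throughput 2257≥2078, avg latency 68≤193).
P5: not dominated.
P6: dominated by P1 (p99 latency 308≤788, memory 182≤373, throughput 2257≥2212, avg latency 68≤86).
P7: not dominated (best p99 latency).
P8: dominated by P2 (p99 latency 180≤222, memory 423≤444, throughput 1667≥745, avg latency 59≤123).
P9: not dominated (best avg latency).
P10: dominated by P3 (p99 latency 688≤777, memory 289≤311, throughput 4028≥2530, avg latency 44≤162).
Pareto-optimal: P1, P2, P3, P5, P7, P9 → 6.

6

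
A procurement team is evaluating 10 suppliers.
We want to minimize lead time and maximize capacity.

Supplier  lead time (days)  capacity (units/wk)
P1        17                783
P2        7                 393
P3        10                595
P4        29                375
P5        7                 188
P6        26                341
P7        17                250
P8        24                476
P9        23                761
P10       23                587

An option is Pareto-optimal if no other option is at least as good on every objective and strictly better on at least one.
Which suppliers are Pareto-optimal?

P1, P2, P3

P1: not dominated (best capacity).
P2: not dominated.
P3: not dominated.
P4: dominated by P1 (lead time 17≤29, capacity 783≥375).
P5: dominated by P2 (lead time 7≤7, capacity 393≥188).
P6: dominated by P1 (lead time 17≤26, capacity 783≥341).
P7: dominated by P1 (lead time 17≤17, capacity 783≥250).
P8: dominated by P1 (lead time 17≤24, capacity 783≥476).
P9: dominated by P1 (lead time 17≤23, capacity 783≥761).
P10: dominated by P1 (lead time 17≤23, capacity 783≥587).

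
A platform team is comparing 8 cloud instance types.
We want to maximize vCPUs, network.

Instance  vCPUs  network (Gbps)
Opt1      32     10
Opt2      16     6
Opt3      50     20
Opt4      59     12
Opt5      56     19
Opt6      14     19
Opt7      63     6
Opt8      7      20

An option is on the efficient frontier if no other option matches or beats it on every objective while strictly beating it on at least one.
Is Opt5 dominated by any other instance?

No

Opt1: worse on vCPUs (32 vs 56).
Opt2: worse on vCPUs (16 vs 56).
Opt3: worse on vCPUs (50 vs 56).
Opt4: worse on network (12 vs 19).
Opt6: worse on vCPUs (14 vs 56).
Opt7: worse on network (6 vs 19).
Opt8: worse on vCPUs (7 vs 56).
No option is at least as good as Opt5 on every objective and strictly better on one.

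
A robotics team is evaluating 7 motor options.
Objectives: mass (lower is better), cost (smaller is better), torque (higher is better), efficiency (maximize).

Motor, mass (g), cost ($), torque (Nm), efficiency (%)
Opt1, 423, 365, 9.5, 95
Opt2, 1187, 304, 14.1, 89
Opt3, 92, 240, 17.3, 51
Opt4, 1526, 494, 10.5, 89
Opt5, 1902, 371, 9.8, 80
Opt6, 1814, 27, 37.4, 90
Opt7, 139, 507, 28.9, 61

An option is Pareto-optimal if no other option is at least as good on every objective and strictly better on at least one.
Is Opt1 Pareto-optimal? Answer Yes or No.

Yes

Opt2: worse on mass (1187 vs 423).
Opt3: worse on efficiency (51 vs 95).
Opt4: worse on mass (1526 vs 423).
Opt5: worse on mass (1902 vs 423).
Opt6: worse on mass (1814 vs 423).
Opt7: worse on cost (507 vs 365).
No option is at least as good as Opt1 on every objective and strictly better on one.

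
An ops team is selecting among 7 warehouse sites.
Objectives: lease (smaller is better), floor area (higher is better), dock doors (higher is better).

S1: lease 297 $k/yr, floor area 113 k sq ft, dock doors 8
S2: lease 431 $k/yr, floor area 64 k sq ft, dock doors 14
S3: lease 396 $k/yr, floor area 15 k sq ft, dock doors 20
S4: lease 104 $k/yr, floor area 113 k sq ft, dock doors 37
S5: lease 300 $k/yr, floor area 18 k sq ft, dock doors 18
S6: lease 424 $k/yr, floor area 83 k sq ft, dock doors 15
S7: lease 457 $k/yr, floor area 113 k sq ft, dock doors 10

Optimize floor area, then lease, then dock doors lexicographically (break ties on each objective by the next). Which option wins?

S4

First maximize floor area: best is 113, kept {S1, S4, S7}.
Then minimize lease: best is 104, kept {S4}.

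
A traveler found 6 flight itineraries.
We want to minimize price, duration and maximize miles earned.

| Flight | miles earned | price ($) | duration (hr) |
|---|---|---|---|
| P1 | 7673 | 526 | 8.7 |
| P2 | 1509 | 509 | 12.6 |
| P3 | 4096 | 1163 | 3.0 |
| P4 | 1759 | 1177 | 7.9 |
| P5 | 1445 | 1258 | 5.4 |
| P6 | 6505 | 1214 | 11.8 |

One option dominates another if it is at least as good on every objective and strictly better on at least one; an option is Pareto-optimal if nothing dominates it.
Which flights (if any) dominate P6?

P1

P1: miles earned 7673≥6505, price 526≤1214, duration 8.7≤11.8 — dominates P6.
Others (P2, P3, P4, P5) are each worse than P6 on at least one objective.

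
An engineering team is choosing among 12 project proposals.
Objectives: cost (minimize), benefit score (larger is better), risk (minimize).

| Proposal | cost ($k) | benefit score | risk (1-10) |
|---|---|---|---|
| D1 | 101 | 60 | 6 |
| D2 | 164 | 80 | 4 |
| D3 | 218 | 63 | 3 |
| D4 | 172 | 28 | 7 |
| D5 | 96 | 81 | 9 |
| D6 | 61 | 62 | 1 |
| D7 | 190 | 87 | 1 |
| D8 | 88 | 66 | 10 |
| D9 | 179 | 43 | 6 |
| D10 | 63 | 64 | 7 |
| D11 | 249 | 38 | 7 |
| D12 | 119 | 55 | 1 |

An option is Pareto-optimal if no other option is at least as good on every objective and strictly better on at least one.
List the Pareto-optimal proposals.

D2, D5, D6, D7, D8, D10

D1: dominated by D6 (cost 61≤101, benefit score 62≥60, risk 1≤6).
D2: not dominated.
D3: dominated by D7 (cost 190≤218, benefit score 87≥63, risk 1≤3).
D4: dominated by D1 (cost 101≤172, benefit score 60≥28, risk 6≤7).
D5: not dominated.
D6: not dominated (best cost).
D7: not dominated (best benefit score).
D8: not dominated.
D9: dominated by D1 (cost 101≤179, benefit score 60≥43, risk 6≤6).
D10: not dominated.
D11: dominated by D1 (cost 101≤249, benefit score 60≥38, risk 6≤7).
D12: dominated by D6 (cost 61≤119, benefit score 62≥55, risk 1≤1).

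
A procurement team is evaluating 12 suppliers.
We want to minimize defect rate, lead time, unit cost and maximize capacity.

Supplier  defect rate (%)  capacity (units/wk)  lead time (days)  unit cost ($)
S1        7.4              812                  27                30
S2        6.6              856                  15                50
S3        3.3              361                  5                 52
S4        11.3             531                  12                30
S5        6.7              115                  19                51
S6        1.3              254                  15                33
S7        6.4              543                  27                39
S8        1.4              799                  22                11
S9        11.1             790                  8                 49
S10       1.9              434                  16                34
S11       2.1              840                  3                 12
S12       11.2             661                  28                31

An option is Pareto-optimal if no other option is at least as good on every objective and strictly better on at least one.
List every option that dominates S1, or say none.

S11: defect rate 2.1≤7.4, capacity 840≥812, lead time 3≤27, unit cost 12≤30 — dominates S1.
Others (S2, S3, S4, S5, S6, S7, S8, S9, S10, S12) are each worse than S1 on at least one objective.

S11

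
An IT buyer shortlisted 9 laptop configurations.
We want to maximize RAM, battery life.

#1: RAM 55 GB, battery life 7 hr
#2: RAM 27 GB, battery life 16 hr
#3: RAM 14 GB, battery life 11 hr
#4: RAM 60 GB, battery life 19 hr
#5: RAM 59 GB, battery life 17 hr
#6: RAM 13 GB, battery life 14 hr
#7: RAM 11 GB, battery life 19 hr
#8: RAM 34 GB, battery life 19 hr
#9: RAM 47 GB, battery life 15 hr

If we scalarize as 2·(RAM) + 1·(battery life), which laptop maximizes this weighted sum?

#4

#1: 2·55 + 1·7 = 117
#2: 2·27 + 1·16 = 70
#3: 2·14 + 1·11 = 39
#4: 2·60 + 1·19 = 139
#5: 2·59 + 1·17 = 135
#6: 2·13 + 1·14 = 40
#7: 2·11 + 1·19 = 41
#8: 2·34 + 1·19 = 87
#9: 2·47 + 1·15 = 109
Highest: #4 at 139.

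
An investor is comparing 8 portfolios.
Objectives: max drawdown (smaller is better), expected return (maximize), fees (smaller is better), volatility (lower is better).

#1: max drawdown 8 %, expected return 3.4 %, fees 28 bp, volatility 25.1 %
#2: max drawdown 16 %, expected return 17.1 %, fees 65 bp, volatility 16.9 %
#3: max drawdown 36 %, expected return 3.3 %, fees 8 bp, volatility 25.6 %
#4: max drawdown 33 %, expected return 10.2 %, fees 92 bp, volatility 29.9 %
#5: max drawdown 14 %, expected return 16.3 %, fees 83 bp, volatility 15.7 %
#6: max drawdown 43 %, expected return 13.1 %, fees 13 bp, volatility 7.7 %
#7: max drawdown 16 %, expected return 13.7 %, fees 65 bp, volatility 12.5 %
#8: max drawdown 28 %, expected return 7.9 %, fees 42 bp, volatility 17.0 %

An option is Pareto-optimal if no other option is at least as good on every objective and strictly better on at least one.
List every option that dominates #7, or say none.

#1: worse on expected return (3.4 vs 13.7).
#2: worse on volatility (16.9 vs 12.5).
#3: worse on max drawdown (36 vs 16).
#4: worse on max drawdown (33 vs 16).
#5: worse on fees (83 vs 65).
#6: worse on max drawdown (43 vs 16).
#8: worse on max drawdown (28 vs 16).
No option dominates #7.

none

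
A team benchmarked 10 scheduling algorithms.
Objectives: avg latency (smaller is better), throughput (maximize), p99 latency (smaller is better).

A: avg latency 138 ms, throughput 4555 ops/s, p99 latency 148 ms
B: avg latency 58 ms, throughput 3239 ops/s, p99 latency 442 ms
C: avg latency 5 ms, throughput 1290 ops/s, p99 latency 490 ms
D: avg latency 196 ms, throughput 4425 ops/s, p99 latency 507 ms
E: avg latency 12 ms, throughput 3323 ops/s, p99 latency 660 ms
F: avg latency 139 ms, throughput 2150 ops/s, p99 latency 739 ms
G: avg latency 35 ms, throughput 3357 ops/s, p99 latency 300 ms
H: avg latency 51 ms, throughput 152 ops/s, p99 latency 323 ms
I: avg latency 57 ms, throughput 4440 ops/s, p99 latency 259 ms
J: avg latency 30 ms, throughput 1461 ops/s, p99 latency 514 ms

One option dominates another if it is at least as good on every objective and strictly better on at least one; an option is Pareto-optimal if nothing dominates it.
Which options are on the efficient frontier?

A, C, E, G, I, J

A: not dominated (best throughput).
B: dominated by G (avg latency 35≤58, throughput 3357≥3239, p99 latency 300≤442).
C: not dominated (best avg latency).
D: dominated by A (avg latency 138≤196, throughput 4555≥4425, p99 latency 148≤507).
E: not dominated.
F: dominated by A (avg latency 138≤139, throughput 4555≥2150, p99 latency 148≤739).
G: not dominated.
H: dominated by G (avg latency 35≤51, throughput 3357≥152, p99 latency 300≤323).
I: not dominated.
J: not dominated.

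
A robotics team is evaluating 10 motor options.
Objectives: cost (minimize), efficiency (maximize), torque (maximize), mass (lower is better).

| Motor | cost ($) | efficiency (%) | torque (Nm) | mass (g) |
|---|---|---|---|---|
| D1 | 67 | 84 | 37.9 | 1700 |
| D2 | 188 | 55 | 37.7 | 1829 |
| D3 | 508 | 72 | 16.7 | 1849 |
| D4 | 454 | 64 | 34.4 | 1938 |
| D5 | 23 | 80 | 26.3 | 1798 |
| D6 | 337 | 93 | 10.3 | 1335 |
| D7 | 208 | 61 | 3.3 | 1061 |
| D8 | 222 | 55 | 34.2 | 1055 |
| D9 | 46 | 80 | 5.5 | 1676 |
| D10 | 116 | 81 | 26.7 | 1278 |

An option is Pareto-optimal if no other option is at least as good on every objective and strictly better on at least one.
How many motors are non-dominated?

D1: not dominated (best torque).
D2: dominated by D1 (cost 67≤188, efficiency 84≥55, torque 37.9≥37.7, mass 1700≤1829).
D3: dominated by D1 (cost 67≤508, efficiency 84≥72, torque 37.9≥16.7, mass 1700≤1849).
D4: dominated by D1 (cost 67≤454, efficiency 84≥64, torque 37.9≥34.4, mass 1700≤1938).
D5: not dominated (best cost).
D6: not dominated (best efficiency).
D7: not dominated.
D8: not dominated (best mass).
D9: not dominated.
D10: not dominated.
Pareto-optimal: D1, D5, D6, D7, D8, D9, D10 → 7.

7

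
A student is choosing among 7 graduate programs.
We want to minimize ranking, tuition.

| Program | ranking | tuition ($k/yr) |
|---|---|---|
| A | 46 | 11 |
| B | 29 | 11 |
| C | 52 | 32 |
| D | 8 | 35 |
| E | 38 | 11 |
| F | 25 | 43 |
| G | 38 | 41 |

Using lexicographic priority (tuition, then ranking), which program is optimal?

B

First minimize tuition: best is 11, kept {A, B, E}.
Then minimize ranking: best is 29, kept {B}.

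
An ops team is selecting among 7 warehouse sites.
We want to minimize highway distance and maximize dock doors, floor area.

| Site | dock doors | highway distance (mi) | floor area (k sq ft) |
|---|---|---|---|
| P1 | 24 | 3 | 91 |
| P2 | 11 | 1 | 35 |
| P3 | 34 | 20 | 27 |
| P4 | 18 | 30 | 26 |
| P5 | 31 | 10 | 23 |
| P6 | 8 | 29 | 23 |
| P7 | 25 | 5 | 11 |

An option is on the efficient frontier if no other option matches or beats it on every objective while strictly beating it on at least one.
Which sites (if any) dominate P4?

P1: dock doors 24≥18, highway distance 3≤30, floor area 91≥26 — dominates P4.
P3: dock doors 34≥18, highway distance 20≤30, floor area 27≥26 — dominates P4.
Others (P2, P5, P6, P7) are each worse than P4 on at least one objective.

P1, P3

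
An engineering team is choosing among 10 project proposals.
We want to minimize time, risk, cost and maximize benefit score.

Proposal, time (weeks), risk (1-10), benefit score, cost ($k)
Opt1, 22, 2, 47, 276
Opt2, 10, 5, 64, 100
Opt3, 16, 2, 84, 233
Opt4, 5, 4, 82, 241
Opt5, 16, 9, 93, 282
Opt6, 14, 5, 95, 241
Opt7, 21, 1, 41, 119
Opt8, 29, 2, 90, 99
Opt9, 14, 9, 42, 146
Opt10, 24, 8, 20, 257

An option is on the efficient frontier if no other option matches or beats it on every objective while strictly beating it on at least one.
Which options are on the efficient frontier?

Opt1: dominated by Opt3 (time 16≤22, risk 2≤2, benefit score 84≥47, cost 233≤276).
Opt2: not dominated.
Opt3: not dominated.
Opt4: not dominated (best time).
Opt5: dominated by Opt6 (time 14≤16, risk 5≤9, benefit score 95≥93, cost 241≤282).
Opt6: not dominated (best benefit score).
Opt7: not dominated (best risk).
Opt8: not dominated (best cost).
Opt9: dominated by Opt2 (time 10≤14, risk 5≤9, benefit score 64≥42, cost 100≤146).
Opt10: dominated by Opt2 (time 10≤24, risk 5≤8, benefit score 64≥20, cost 100≤257).

Opt2, Opt3, Opt4, Opt6, Opt7, Opt8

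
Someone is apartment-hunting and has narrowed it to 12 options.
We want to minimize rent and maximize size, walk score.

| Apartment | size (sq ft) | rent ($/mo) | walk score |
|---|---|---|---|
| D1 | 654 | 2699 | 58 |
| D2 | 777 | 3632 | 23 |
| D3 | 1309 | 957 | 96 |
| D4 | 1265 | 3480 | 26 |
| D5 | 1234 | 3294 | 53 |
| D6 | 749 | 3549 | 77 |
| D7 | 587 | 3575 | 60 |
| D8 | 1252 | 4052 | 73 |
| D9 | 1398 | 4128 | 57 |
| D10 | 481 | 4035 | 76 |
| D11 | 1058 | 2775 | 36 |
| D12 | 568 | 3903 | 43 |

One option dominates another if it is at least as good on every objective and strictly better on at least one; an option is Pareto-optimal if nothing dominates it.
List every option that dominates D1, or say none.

D3

D3: size 1309≥654, rent 957≤2699, walk score 96≥58 — dominates D1.
Others (D2, D4, D5, D6, D7, D8, D9, D10, D11, D12) are each worse than D1 on at least one objective.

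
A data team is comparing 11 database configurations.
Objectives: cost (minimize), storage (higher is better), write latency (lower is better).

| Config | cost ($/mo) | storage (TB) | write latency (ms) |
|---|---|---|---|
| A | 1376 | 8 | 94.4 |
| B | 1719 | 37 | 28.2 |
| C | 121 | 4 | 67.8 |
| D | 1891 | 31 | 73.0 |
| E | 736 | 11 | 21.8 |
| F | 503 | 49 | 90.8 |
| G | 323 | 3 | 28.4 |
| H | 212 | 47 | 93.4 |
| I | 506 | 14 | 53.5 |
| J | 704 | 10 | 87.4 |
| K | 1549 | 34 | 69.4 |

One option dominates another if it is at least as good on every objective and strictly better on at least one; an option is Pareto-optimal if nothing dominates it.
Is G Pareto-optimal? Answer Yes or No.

A: worse on cost (1376 vs 323).
B: worse on cost (1719 vs 323).
C: worse on write latency (67.8 vs 28.4).
D: worse on cost (1891 vs 323).
E: worse on cost (736 vs 323).
F: worse on cost (503 vs 323).
H: worse on write latency (93.4 vs 28.4).
I: worse on cost (506 vs 323).
J: worse on cost (704 vs 323).
K: worse on cost (1549 vs 323).
No option is at least as good as G on every objective and strictly better on one.

Yes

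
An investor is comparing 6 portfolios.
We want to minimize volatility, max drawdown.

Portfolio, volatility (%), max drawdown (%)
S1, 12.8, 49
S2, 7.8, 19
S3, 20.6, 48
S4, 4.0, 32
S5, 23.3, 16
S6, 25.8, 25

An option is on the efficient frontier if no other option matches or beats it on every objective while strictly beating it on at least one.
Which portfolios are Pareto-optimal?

S2, S4, S5

S1: dominated by S2 (volatility 7.8≤12.8, max drawdown 19≤49).
S2: not dominated.
S3: dominated by S2 (volatility 7.8≤20.6, max drawdown 19≤48).
S4: not dominated (best volatility).
S5: not dominated (best max drawdown).
S6: dominated by S2 (volatility 7.8≤25.8, max drawdown 19≤25).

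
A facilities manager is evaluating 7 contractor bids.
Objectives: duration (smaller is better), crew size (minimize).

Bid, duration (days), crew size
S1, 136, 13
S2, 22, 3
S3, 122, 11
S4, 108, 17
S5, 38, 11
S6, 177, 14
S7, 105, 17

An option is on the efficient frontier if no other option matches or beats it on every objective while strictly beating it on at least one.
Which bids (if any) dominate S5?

S2

S2: duration 22≤38, crew size 3≤11 — dominates S5.
Others (S1, S3, S4, S6, S7) are each worse than S5 on at least one objective.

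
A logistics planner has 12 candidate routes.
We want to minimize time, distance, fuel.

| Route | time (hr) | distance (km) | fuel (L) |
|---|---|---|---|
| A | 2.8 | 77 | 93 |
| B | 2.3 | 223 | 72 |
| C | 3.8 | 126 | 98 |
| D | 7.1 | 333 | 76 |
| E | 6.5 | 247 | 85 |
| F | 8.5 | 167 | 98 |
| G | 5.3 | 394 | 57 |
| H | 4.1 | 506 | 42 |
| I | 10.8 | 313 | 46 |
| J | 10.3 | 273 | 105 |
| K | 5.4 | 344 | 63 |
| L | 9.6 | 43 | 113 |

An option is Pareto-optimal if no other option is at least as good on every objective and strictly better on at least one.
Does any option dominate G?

No

A: worse on fuel (93 vs 57).
B: worse on fuel (72 vs 57).
C: worse on fuel (98 vs 57).
D: worse on time (7.1 vs 5.3).
E: worse on time (6.5 vs 5.3).
F: worse on time (8.5 vs 5.3).
H: worse on distance (506 vs 394).
I: worse on time (10.8 vs 5.3).
J: worse on time (10.3 vs 5.3).
K: worse on time (5.4 vs 5.3).
L: worse on time (9.6 vs 5.3).
No option is at least as good as G on every objective and strictly better on one.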